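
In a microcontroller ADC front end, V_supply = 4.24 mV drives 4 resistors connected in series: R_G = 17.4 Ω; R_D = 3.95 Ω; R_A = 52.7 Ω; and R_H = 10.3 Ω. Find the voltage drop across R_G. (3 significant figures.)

V ≈ 0.875 mV

Series total: ΣR = 17.4 + 3.95 + 52.7 + 10.3 = 84.35 Ω.
V = V_supply · R/ΣR = 4.24 × 0.2063 = 0.8746 mV.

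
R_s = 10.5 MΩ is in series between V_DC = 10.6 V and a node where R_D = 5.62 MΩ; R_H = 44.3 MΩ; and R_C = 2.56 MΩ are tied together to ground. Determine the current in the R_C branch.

I ≈ 0.575 µA

Combine the parallel branches: R_p = (1/5.62 + 1/44.3 + 1/2.56)⁻¹ = 1.692 MΩ.
V_A = 10.6 × 1.692/12.19 = 1.471 V.
I(R_C) = V_A / R_C = 1.471/2.56 = 0.5745 µA.
(Equivalently: I_total = 0.8694 µA, then current-divider fraction G_k/ΣG = 0.6608.)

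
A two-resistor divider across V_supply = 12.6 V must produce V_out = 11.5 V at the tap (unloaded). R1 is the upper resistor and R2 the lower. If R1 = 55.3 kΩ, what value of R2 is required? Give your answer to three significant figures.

R2 ≈ 578 kΩ

The divider ratio is R2/(R1+R2) = 11.5/12.6 = 0.9127.
Rearranging, R2 = R1·k/(1−k) = 55.3 × 10.45 = 578.1 kΩ.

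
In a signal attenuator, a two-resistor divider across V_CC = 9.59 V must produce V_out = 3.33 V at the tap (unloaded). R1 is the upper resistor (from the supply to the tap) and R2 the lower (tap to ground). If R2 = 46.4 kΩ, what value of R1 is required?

The divider ratio is R2/(R1+R2) = 3.33/9.59 = 0.3472.
R1 = R2·(1/k − 1) = 46.4 × 1.880 = 87.23 kΩ.

R1 ≈ 87.2 kΩ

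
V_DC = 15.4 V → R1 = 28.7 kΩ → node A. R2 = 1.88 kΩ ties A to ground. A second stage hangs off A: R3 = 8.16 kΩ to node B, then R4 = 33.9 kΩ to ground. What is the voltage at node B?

The second stage (R3 + R4 = 42.06 kΩ) loads node A in parallel with R2.
Effective lower resistance at A: R2 ‖ 42.06 = 1.800 kΩ.
V_A = 15.4 × 1.800/(28.7 + 1.800) = 0.9086 V.
Then the unloaded second divider: V_B = V_A × R4/(R3+R4) = 0.9086 × 0.8060 = 0.7324 V.

V_B ≈ 0.732 V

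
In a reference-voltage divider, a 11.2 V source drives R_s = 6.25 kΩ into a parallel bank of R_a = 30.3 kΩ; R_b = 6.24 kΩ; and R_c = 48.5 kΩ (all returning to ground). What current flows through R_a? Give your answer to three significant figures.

I ≈ 0.158 mA

Combine the parallel branches: R_p = (1/30.3 + 1/6.24 + 1/48.5)⁻¹ = 4.676 kΩ.
V_A = 11.2 × 4.676/10.93 = 4.793 V.
I(R_a) = V_A / R_a = 4.793/30.3 = 0.1582 mA.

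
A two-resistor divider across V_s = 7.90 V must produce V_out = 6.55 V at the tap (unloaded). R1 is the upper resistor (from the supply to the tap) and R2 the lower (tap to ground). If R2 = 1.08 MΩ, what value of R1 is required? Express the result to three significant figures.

R1 ≈ 0.223 MΩ

Required fraction k = V_out/V_s = 0.8291.
R1 = R2·(1/k − 1) = 1.08 × 0.2061 = 0.2226 MΩ.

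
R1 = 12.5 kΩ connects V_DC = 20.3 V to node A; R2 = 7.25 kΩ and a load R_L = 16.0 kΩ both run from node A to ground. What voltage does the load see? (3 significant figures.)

The load sits in parallel with R2, giving an effective lower resistance R2' = R2·R_L/(R2+R_L) = 4.989 kΩ.
Now apply the divider: V_out = 20.3 × 0.2853 = 5.791 V.
(Unloaded it would be 7.45 V; the load pulls it down.)

V_out ≈ 5.79 V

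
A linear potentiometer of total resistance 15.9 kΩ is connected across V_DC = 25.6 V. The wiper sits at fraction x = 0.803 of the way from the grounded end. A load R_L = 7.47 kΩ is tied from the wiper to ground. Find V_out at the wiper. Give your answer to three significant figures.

V_out ≈ 15.4 V

The pot divides into 3.132 kΩ above the wiper and 12.77 kΩ below.
(x·R_p) ‖ R_L = 4.713 kΩ.
Then V_out = V_DC · 4.713/(3.132 + 4.713) = 15.38 V.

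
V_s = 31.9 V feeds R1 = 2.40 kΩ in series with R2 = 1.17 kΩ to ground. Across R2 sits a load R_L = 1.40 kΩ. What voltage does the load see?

The load sits in parallel with R2, giving an effective lower resistance R2' = R2·R_L/(R2+R_L) = 0.6374 kΩ.
Now apply the divider: V_out = 31.9 × 0.2098 = 6.694 V.

V_out ≈ 6.69 V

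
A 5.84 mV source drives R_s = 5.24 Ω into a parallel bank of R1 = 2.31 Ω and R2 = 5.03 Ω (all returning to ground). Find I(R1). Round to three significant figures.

I ≈ 0.587 mA

Equivalent of the parallel group: R_p = 1.583 Ω.
V_A by voltage divider: V_A = 5.84 × 1.583/(5.24 + 1.583) = 1.355 mV.
I(R1) = V_A / R1 = 1.355/2.31 = 0.5866 mA.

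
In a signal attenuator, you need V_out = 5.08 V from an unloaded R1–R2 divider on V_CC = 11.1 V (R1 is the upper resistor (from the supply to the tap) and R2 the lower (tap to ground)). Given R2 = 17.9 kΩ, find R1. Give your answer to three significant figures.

Required fraction k = V_out/V_CC = 0.4577.
Rearranging, R1 = R2·(1−k)/k = 17.9 × 1.185 = 21.21 kΩ.

R1 ≈ 21.2 kΩ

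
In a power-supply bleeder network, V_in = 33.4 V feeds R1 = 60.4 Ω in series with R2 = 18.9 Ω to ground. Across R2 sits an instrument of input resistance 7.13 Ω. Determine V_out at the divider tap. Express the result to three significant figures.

R2 ‖ R_L = (18.9 × 7.13)/(18.9 + 7.13) = 5.177 Ω.
Voltage divider with the loaded lower leg: V_out = 33.4 × 5.177/(60.4 + 5.177) = 33.4 × 0.07895 = 2.637 V.
(Unloaded it would be 7.96 V; the load pulls it down.)

V_out ≈ 2.64 V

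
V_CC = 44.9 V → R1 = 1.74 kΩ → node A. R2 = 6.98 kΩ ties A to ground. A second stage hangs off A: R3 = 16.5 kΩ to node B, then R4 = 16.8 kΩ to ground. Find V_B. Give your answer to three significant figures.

V_B ≈ 17.4 V

Looking into the second stage from A: R3 + R4 = 33.30 kΩ appears in parallel with R2.
R2 ‖ (R3+R4) = 5.770 kΩ.
So V_A = 44.9 × 0.7683 = 34.50 V.
Stage 2 is unloaded, so V_B = V_A · R4/(R3+R4) = 34.50 × 16.8/33.30 = 17.40 V.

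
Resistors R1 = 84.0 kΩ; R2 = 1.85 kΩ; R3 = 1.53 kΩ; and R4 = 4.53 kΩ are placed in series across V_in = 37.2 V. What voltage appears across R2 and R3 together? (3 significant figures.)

Total series resistance ΣR = 84.0 + 1.85 + 1.53 + 4.53 = 91.91 kΩ.
R_{R2..R3} = 1.85 + 1.53 = 3.380 kΩ.
Voltage divider: V = V_in · (3.380 / 91.91) = 37.2 × 0.03678 = 1.368 V.

V ≈ 1.37 V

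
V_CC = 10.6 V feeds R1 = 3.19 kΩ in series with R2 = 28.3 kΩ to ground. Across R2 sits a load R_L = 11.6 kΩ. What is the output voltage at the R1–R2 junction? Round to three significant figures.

V_out ≈ 7.64 V

The load sits in parallel with R2, giving an effective lower resistance R2' = R2·R_L/(R2+R_L) = 8.228 kΩ.
Voltage divider with the loaded lower leg: V_out = 10.6 × 8.228/(3.19 + 8.228) = 10.6 × 0.7206 = 7.638 V.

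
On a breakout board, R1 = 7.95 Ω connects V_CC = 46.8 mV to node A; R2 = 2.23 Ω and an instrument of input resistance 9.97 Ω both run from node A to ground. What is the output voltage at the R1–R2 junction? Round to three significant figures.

R2 ‖ R_L = (2.23 × 9.97)/(2.23 + 9.97) = 1.822 Ω.
Voltage divider with the loaded lower leg: V_out = 46.8 × 1.822/(7.95 + 1.822) = 46.8 × 0.1865 = 8.727 mV.
(Unloaded it would be 10.3 mV; the load pulls it down.)

V_out ≈ 8.73 mV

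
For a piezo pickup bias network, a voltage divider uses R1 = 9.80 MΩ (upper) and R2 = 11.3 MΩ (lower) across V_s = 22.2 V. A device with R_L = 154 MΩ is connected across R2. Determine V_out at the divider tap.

V_out ≈ 11.5 V

R2 ‖ R_L = (11.3 × 154)/(11.3 + 154) = 10.53 MΩ.
Then V_out = V_s · R2'/(R1 + R2') = 22.2 × 10.53/20.33 = 11.50 V.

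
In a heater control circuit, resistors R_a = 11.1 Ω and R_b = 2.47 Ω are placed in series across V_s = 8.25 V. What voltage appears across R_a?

Series total: ΣR = 11.1 + 2.47 = 13.57 Ω.
V = V_s · R/ΣR = 8.25 × 0.8180 = 6.748 V.

V ≈ 6.75 V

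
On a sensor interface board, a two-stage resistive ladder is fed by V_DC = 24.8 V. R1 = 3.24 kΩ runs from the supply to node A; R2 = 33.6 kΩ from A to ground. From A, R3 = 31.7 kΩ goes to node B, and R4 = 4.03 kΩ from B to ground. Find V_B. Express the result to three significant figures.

The second stage (R3 + R4 = 35.73 kΩ) loads node A in parallel with R2.
Effective lower resistance at A: R2 ‖ 35.73 = 17.32 kΩ.
First divider: V_A = V_DC · 17.32/(3.24 + 17.32) = 20.89 V.
Then the unloaded second divider: V_B = V_A × R4/(R3+R4) = 20.89 × 0.1128 = 2.356 V.

V_B ≈ 2.36 V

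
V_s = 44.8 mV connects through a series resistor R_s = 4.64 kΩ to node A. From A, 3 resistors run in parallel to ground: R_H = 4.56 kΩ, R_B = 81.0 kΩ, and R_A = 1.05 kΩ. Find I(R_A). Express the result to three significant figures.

I ≈ 6.57 µA

Equivalent of the parallel group: R_p = 0.8446 kΩ.
Node voltage V_A = V_s · R_p/(R_s + R_p) = 44.8 × 0.1540 = 6.899 mV.
Branch current I = V_A/R_A = 6.899/1.05 = 6.570 µA.
(Check via current divider: I_total = 8.168 µA; share G_k/ΣG = 0.8044 → same result.)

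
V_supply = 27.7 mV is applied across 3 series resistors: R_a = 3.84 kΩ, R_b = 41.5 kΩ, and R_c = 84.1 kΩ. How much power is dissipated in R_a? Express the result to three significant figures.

Series current I = V_supply/ΣR = 27.7/129.4 = 0.2140 µA.
P = I²R = 0.04580 × 3.84 = 0.1759 nW.

P ≈ 0.176 nW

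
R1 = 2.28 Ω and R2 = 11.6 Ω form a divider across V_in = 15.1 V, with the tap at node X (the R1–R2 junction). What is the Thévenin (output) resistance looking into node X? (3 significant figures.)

Looking into X with the source shorted: R_th = R1·R2/(R1+R2) = 2.280 × 11.6/13.88 = 1.905 Ω.

R_th ≈ 1.91 Ω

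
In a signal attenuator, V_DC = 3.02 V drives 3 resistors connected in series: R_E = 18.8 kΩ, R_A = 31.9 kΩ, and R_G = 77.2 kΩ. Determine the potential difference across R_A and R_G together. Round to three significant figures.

V ≈ 2.58 V

Series total: ΣR = 18.8 + 31.9 + 77.2 = 127.9 kΩ.
R_{R_A..R_G} = 31.9 + 77.2 = 109.1 kΩ.
V = V_DC · R/ΣR = 3.02 × 0.8530 = 2.576 V.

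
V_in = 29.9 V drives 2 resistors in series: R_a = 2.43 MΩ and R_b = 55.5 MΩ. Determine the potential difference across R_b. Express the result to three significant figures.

V ≈ 28.6 V

Total series resistance ΣR = 2.43 + 55.5 = 57.93 MΩ.
V = V_in · R/ΣR = 29.9 × 0.9581 = 28.65 V.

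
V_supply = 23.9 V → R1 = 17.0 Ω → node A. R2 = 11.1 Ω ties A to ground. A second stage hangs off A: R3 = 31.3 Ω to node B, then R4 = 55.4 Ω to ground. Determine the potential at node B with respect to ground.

Looking into the second stage from A: R3 + R4 = 86.70 Ω appears in parallel with R2.
Effective lower resistance at A: R2 ‖ 86.70 = 9.840 Ω.
V_A = 23.9 × 9.840/(17.0 + 9.840) = 8.762 V.
Stage 2 is unloaded, so V_B = V_A · R4/(R3+R4) = 8.762 × 55.4/86.70 = 5.599 V.

V_B ≈ 5.60 V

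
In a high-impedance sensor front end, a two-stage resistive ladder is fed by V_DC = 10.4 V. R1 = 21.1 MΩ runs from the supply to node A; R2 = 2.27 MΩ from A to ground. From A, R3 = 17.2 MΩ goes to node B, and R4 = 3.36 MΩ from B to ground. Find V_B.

The second stage (R3 + R4 = 20.56 MΩ) loads node A in parallel with R2.
Effective lower resistance at A: R2 ‖ 20.56 = 2.044 MΩ.
First divider: V_A = V_DC · 2.044/(21.1 + 2.044) = 0.9186 V.
Then the unloaded second divider: V_B = V_A × R4/(R3+R4) = 0.9186 × 0.1634 = 0.1501 V.

V_B ≈ 0.150 V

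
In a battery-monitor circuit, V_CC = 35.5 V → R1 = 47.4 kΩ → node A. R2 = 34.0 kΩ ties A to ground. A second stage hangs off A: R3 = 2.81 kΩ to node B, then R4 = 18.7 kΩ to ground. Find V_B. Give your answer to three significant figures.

V_B ≈ 6.71 V

Looking into the second stage from A: R3 + R4 = 21.51 kΩ appears in parallel with R2.
Effective lower resistance at A: R2 ‖ 21.51 = 13.17 kΩ.
V_A = 35.5 × 13.17/(47.4 + 13.17) = 7.721 V.
V_B = V_A × 0.8694 = 6.713 V.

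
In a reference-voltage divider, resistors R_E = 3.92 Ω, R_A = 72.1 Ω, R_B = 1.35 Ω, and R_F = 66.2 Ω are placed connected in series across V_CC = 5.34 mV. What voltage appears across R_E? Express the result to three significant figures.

Series total: ΣR = 3.92 + 72.1 + 1.35 + 66.2 = 143.6 Ω.
Voltage divider: V = V_CC · (3.920 / 143.6) = 5.34 × 0.02730 = 0.1458 mV.

V ≈ 0.146 mV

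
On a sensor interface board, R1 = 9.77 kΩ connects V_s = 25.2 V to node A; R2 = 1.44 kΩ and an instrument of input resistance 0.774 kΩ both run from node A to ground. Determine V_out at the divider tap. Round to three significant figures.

V_out ≈ 1.23 V

First combine the lower leg with the load: R2 ‖ R_L = 0.5034 kΩ.
Now apply the divider: V_out = 25.2 × 0.04900 = 1.235 V.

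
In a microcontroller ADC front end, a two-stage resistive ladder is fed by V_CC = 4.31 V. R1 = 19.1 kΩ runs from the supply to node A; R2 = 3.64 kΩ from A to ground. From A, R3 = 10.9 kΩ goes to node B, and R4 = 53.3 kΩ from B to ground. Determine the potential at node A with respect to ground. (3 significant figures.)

Node A sees R2 in parallel with the series input of stage 2, R3 + R4 = 64.20 kΩ.
R2 ‖ (R3+R4) = 3.445 kΩ.
First divider: V_A = V_CC · 3.445/(19.1 + 3.445) = 0.6585 V.

V_A ≈ 0.659 V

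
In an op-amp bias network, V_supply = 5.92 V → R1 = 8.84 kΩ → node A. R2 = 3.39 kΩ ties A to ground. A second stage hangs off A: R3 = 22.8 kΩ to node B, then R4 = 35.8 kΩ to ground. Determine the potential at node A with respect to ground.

V_A ≈ 1.58 V

Node A sees R2 in parallel with the series input of stage 2, R3 + R4 = 58.60 kΩ.
R2 ‖ (R3+R4) = 3.205 kΩ.
First divider: V_A = V_supply · 3.205/(8.84 + 3.205) = 1.575 V.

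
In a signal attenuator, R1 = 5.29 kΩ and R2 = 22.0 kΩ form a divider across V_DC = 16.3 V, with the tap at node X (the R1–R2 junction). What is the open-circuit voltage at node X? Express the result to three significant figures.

Open-circuit (no load on X): V_th = V_DC · R2/(R1 + R2) = 16.3 × 22.0/(5.290 + 22.0) = 13.14 V.

V_th ≈ 13.1 V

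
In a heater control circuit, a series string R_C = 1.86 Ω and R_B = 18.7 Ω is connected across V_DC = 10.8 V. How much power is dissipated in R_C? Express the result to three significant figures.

The common current is I = 10.8/20.56 = 0.5253 A.
P = I²R = 0.2759 × 1.86 = 0.5132 W.

P ≈ 0.513 W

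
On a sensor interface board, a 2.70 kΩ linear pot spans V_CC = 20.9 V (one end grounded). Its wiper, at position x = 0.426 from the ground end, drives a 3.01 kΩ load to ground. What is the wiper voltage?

V_out ≈ 7.30 V

Lower segment x·R_p = 1.150 kΩ; upper segment (1−x)·R_p = 1.550 kΩ.
(x·R_p) ‖ R_L = 0.8322 kΩ.
Then V_out = V_CC · 0.8322/(1.550 + 0.8322) = 7.302 V.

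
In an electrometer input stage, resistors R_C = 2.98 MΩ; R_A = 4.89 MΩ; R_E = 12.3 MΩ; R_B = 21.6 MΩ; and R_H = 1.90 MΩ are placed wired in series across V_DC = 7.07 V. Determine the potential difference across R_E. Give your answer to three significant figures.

V ≈ 1.99 V

Total series resistance ΣR = 2.98 + 4.89 + 12.3 + 21.6 + 1.90 = 43.67 MΩ.
Voltage divider: V = V_DC · (12.30 / 43.67) = 7.07 × 0.2817 = 1.991 V.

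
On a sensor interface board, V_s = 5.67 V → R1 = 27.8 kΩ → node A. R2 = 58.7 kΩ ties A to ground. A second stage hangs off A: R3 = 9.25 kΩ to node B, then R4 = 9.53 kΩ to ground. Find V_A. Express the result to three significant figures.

Node A sees R2 in parallel with the series input of stage 2, R3 + R4 = 18.78 kΩ.
Effective lower resistance at A: R2 ‖ 18.78 = 14.23 kΩ.
V_A = 5.67 × 14.23/(27.8 + 14.23) = 1.920 V.

V_A ≈ 1.92 V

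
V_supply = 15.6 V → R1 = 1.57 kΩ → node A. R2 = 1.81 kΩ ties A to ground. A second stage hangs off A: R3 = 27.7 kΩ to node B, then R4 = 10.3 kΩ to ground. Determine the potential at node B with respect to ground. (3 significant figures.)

V_B ≈ 2.22 V

The second stage (R3 + R4 = 38.00 kΩ) loads node A in parallel with R2.
Effective lower resistance at A: R2 ‖ 38.00 = 1.728 kΩ.
First divider: V_A = V_supply · 1.728/(1.57 + 1.728) = 8.173 V.
Then the unloaded second divider: V_B = V_A × R4/(R3+R4) = 8.173 × 0.2711 = 2.215 V.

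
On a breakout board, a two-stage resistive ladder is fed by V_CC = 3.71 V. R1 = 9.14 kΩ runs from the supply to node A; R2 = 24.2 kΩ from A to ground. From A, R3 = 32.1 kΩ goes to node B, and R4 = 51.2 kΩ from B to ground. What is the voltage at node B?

V_B ≈ 1.53 V

The second stage (R3 + R4 = 83.30 kΩ) loads node A in parallel with R2.
Effective lower resistance at A: R2 ‖ 83.30 = 18.75 kΩ.
V_A = 3.71 × 18.75/(9.14 + 18.75) = 2.494 V.
V_B = V_A × 0.6146 = 1.533 V.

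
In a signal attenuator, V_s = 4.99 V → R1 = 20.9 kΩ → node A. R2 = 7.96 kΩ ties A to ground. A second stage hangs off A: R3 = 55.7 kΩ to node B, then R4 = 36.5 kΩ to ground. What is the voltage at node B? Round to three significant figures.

V_B ≈ 0.513 V

The second stage (R3 + R4 = 92.20 kΩ) loads node A in parallel with R2.
R2 ‖ (R3+R4) = 7.327 kΩ.
V_A = 4.99 × 7.327/(20.9 + 7.327) = 1.295 V.
Then the unloaded second divider: V_B = V_A × R4/(R3+R4) = 1.295 × 0.3959 = 0.5128 V.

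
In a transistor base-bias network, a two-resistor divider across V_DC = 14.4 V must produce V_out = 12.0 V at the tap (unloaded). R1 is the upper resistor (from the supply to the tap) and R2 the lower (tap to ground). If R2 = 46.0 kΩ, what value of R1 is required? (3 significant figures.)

R1 ≈ 9.20 kΩ

V_out/V_DC = R2/(R1+R2) = 0.8333.
So R1 = R2 · (V_DC/V_out − 1) = 46.0 × (14.4/12.0 − 1) = 46.0 × 0.2000 = 9.200 kΩ.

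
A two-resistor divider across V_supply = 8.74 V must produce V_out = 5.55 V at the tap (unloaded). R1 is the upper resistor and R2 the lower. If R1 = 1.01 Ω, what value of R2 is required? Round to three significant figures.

Required fraction k = V_out/V_supply = 0.6350.
Rearranging, R2 = R1·k/(1−k) = 1.01 × 1.740 = 1.757 Ω.

R2 ≈ 1.76 Ω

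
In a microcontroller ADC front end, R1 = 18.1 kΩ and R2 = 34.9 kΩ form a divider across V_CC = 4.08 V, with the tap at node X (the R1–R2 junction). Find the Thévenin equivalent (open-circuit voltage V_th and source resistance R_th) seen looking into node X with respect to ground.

V_th ≈ 2.69 V, R_th ≈ 11.9 kΩ

Open-circuit (no load on X): V_th = V_CC · R2/(R1 + R2) = 4.08 × 34.9/(18.10 + 34.9) = 2.687 V.
Zeroing V_CC shorts the top of R1 to ground, so R_th = R1 ‖ R2 = 11.92 kΩ.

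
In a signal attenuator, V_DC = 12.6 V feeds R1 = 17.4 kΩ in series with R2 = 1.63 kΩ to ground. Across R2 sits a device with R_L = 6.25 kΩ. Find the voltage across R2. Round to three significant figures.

First combine the lower leg with the load: R2 ‖ R_L = 1.293 kΩ.
Now apply the divider: V_out = 12.6 × 0.06916 = 0.8714 V.
(Unloaded it would be 1.08 V; the load pulls it down.)

V_out ≈ 0.871 V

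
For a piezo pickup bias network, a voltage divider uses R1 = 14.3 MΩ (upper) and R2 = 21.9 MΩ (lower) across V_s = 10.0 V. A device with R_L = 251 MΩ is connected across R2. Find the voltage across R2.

V_out ≈ 5.85 V

R2 ‖ R_L = (21.9 × 251)/(21.9 + 251) = 20.14 MΩ.
Then V_out = V_s · R2'/(R1 + R2') = 10.0 × 20.14/34.44 = 5.848 V.
(Unloaded it would be 6.05 V; the load pulls it down.)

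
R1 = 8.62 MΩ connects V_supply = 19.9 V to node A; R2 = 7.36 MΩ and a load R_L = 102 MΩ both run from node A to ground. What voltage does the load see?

The load sits in parallel with R2, giving an effective lower resistance R2' = R2·R_L/(R2+R_L) = 6.865 MΩ.
Then V_out = V_supply · R2'/(R1 + R2') = 19.9 × 6.865/15.48 = 8.822 V.

V_out ≈ 8.82 V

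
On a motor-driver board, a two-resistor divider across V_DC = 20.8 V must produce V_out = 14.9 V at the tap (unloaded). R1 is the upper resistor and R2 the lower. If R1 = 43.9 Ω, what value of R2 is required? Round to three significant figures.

Required fraction k = V_out/V_DC = 0.7163.
So R2 = R1 · V_out/(V_DC − V_out) = 43.9 × 14.9/(20.8 − 14.9) = 43.9 × 2.525 = 110.9 Ω.

R2 ≈ 111 Ω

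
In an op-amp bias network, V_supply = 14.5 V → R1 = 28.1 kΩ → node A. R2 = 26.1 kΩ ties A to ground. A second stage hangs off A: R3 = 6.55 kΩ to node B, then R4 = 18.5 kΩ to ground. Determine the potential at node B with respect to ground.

The second stage (R3 + R4 = 25.05 kΩ) loads node A in parallel with R2.
R2 ‖ (R3+R4) = 12.78 kΩ.
V_A = 14.5 × 12.78/(28.1 + 12.78) = 4.534 V.
Stage 2 is unloaded, so V_B = V_A · R4/(R3+R4) = 4.534 × 18.5/25.05 = 3.348 V.

V_B ≈ 3.35 V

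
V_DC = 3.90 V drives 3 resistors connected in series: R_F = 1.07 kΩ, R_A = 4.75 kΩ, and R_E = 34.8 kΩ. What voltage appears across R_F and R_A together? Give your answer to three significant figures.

Series total: ΣR = 1.07 + 4.75 + 34.8 = 40.62 kΩ.
R_{R_F..R_A} = 1.07 + 4.75 = 5.820 kΩ.
Voltage divider: V = V_DC · (5.820 / 40.62) = 3.90 × 0.1433 = 0.5588 V.

V ≈ 0.559 V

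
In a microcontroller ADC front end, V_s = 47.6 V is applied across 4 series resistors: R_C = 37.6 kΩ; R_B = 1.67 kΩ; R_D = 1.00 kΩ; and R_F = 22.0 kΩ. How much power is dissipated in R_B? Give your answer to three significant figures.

Series current I = V_s/ΣR = 47.6/62.27 = 0.7644 mA.
V(R_B) = I·R = 1.277 V; P = V·I = 1.277 × 0.7644 = 0.9758 mW.

P ≈ 0.976 mW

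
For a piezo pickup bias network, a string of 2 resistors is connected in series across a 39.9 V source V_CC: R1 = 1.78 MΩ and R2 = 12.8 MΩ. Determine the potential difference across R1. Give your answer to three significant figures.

Total series resistance ΣR = 1.78 + 12.8 = 14.58 MΩ.
Voltage divider: V = V_CC · (1.780 / 14.58) = 39.9 × 0.1221 = 4.871 V.

V ≈ 4.87 V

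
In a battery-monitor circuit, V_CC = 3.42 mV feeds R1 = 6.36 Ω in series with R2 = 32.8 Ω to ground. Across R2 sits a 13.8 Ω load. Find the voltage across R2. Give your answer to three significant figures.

V_out ≈ 2.07 mV

First combine the lower leg with the load: R2 ‖ R_L = 9.713 Ω.
Then V_out = V_CC · R2'/(R1 + R2') = 3.42 × 9.713/16.07 = 2.067 mV.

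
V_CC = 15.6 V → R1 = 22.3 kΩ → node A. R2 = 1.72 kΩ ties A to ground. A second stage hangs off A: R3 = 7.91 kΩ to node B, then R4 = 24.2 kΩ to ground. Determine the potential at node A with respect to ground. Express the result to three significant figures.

Looking into the second stage from A: R3 + R4 = 32.11 kΩ appears in parallel with R2.
Effective lower resistance at A: R2 ‖ 32.11 = 1.633 kΩ.
First divider: V_A = V_CC · 1.633/(22.3 + 1.633) = 1.064 V.

V_A ≈ 1.06 V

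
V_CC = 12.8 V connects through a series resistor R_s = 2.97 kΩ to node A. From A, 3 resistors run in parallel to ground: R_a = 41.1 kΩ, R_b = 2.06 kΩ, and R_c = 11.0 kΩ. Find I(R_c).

I ≈ 0.418 mA

Equivalent of the parallel group: R_p = 1.665 kΩ.
Node voltage V_A = V_CC · R_p/(R_s + R_p) = 12.8 × 0.3592 = 4.598 V.
Branch current I = V_A/R_c = 4.598/11.0 = 0.4180 mA.
(Check via current divider: I_total = 2.762 mA; share G_k/ΣG = 0.1513 → same result.)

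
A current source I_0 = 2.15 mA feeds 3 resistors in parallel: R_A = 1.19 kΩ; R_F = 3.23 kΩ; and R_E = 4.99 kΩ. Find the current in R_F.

Total conductance ΣG = 1/1.19 + 1/3.23 + 1/4.99 = 1.350 (units of 1/kΩ).
R_F takes the fraction G_k/ΣG = 0.3096/1.350 = 0.2293, so I = 2.15 × 0.2293 = 0.4929 mA.

I ≈ 0.493 mA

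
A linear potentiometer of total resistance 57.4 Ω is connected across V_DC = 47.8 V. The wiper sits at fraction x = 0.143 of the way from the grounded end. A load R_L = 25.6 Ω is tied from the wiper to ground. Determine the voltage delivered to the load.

Lower segment x·R_p = 8.208 Ω; upper segment (1−x)·R_p = 49.19 Ω.
Lower segment in parallel with the load: 8.208 ‖ 25.6 = 6.215 Ω.
V_out = 47.8 × 6.215/(49.19 + 6.215) = 5.362 V.

V_out ≈ 5.36 V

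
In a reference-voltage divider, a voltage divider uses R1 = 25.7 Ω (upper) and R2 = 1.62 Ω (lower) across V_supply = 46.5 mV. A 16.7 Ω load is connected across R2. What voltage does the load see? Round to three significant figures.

The load sits in parallel with R2, giving an effective lower resistance R2' = R2·R_L/(R2+R_L) = 1.477 Ω.
Then V_out = V_supply · R2'/(R1 + R2') = 46.5 × 1.477/27.18 = 2.527 mV.

V_out ≈ 2.53 mV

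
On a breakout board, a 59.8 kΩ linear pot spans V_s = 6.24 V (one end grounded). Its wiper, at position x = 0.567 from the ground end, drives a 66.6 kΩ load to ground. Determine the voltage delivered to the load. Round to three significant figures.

Lower segment x·R_p = 33.91 kΩ; upper segment (1−x)·R_p = 25.89 kΩ.
(x·R_p) ‖ R_L = 22.47 kΩ.
Then V_out = V_s · 22.47/(25.89 + 22.47) = 2.899 V.
(Unloaded: V_out = x·V_s = 3.54 V.)

V_out ≈ 2.90 V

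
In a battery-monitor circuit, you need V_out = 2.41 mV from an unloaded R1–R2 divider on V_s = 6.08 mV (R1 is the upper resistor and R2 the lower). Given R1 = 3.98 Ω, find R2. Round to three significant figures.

R2 ≈ 2.61 Ω

The divider ratio is R2/(R1+R2) = 2.41/6.08 = 0.3964.
R2 = R1 · 0.3964/(1 − 0.3964) = 2.614 Ω.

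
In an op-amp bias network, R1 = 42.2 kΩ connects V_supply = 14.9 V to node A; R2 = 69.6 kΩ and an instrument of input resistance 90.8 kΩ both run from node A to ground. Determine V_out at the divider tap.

V_out ≈ 7.19 V

First combine the lower leg with the load: R2 ‖ R_L = 39.40 kΩ.
Then V_out = V_supply · R2'/(R1 + R2') = 14.9 × 39.40/81.60 = 7.194 V.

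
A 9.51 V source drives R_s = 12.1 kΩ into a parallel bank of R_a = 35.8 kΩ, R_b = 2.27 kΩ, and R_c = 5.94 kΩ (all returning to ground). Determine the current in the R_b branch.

I ≈ 0.481 mA

Equivalent of the parallel group: R_p = 1.570 kΩ.
Node voltage V_A = V_s · R_p/(R_s + R_p) = 9.51 × 0.1149 = 1.092 V.
I(R_b) = V_A / R_b = 1.092/2.27 = 0.4812 mA.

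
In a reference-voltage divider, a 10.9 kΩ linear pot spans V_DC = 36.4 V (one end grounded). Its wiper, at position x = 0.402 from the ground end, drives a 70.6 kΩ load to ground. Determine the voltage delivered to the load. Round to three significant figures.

V_out ≈ 14.1 V

The pot divides into 6.518 kΩ above the wiper and 4.382 kΩ below.
R_L loads the lower segment: effective lower R = 4.126 kΩ.
Then V_out = V_DC · 4.126/(6.518 + 4.126) = 14.11 V.
(Unloaded: V_out = x·V_DC = 14.6 V.)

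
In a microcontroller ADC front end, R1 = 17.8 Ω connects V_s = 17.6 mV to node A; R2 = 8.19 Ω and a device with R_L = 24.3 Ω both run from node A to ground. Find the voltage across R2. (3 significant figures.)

R2 ‖ R_L = (8.19 × 24.3)/(8.19 + 24.3) = 6.125 Ω.
Now apply the divider: V_out = 17.6 × 0.2560 = 4.506 mV.

V_out ≈ 4.51 mV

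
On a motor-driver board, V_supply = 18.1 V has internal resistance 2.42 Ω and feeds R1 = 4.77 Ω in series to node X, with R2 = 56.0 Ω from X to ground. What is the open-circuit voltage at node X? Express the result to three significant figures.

V_th ≈ 16.0 V

R1' = 2.42 + 4.77 = 7.190 Ω (source resistance + R1).
V_th is the unloaded tap voltage: V_supply · R2/(R1'+R2) = 18.1 × 0.8862 = 16.04 V.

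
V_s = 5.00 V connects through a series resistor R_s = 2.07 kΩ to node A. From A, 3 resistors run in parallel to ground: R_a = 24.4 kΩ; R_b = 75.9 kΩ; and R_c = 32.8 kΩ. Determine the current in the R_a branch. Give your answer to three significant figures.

I ≈ 0.174 mA

Combine the parallel branches: R_p = (1/24.4 + 1/75.9 + 1/32.8)⁻¹ = 11.81 kΩ.
V_A by voltage divider: V_A = 5.00 × 11.81/(2.07 + 11.81) = 4.255 V.
Branch current I = V_A/R_a = 4.255/24.4 = 0.1744 mA.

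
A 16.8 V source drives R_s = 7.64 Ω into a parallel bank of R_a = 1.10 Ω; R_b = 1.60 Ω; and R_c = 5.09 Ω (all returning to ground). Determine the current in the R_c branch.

I ≈ 0.232 A

Equivalent of the parallel group: R_p = 0.5778 Ω.
Node voltage V_A = V_CC · R_p/(R_s + R_p) = 16.8 × 0.07032 = 1.181 V.
I(R_c) = V_A / R_c = 1.181/5.09 = 0.2321 A.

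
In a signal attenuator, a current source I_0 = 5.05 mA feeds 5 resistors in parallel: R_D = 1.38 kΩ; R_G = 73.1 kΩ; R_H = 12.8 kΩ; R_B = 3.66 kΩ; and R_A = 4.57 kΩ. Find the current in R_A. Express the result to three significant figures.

I ≈ 0.845 mA

ΣG = 1/1.38 + 1/73.1 + 1/12.8 + 1/3.66 + 1/4.57 = 1.308.
R_A takes the fraction G_k/ΣG = 0.2188/1.308 = 0.1672, so I = 5.05 × 0.1672 = 0.8445 mA.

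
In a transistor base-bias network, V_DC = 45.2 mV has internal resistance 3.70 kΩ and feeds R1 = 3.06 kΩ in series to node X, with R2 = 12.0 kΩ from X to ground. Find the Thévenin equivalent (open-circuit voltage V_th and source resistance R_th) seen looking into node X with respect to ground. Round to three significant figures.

R1' = 3.70 + 3.06 = 6.760 kΩ (source resistance + R1).
Open-circuit (no load on X): V_th = V_DC · R2/(R1' + R2) = 45.2 × 12.0/(6.760 + 12.0) = 28.91 mV.
With V_DC suppressed (replaced by a short), R_th = R1' ‖ R2 = (6.760 × 12.0)/(6.760 + 12.0) = 4.324 kΩ.

V_th ≈ 28.9 mV, R_th ≈ 4.32 kΩ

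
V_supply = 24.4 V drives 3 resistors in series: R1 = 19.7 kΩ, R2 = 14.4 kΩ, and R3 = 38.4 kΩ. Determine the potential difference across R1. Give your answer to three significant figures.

V ≈ 6.63 V

Series total: ΣR = 19.7 + 14.4 + 38.4 = 72.50 kΩ.
V = V_supply · R/ΣR = 24.4 × 0.2717 = 6.630 V.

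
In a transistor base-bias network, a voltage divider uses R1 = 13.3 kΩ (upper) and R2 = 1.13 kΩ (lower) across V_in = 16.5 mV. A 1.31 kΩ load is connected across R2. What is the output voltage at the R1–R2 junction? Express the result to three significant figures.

R2 ‖ R_L = (1.13 × 1.31)/(1.13 + 1.31) = 0.6067 kΩ.
Then V_out = V_in · R2'/(R1 + R2') = 16.5 × 0.6067/13.91 = 0.7198 mV.

V_out ≈ 0.720 mV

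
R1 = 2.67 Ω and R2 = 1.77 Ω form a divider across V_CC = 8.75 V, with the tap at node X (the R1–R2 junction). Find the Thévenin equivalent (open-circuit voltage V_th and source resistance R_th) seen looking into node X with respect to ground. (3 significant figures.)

V_th ≈ 3.49 V, R_th ≈ 1.06 Ω

With X open, the divider is unloaded: V_th = 8.75 × 1.77/4.440 = 3.488 V.
With V_CC suppressed (replaced by a short), R_th = R1 ‖ R2 = (2.670 × 1.77)/(2.670 + 1.77) = 1.064 Ω.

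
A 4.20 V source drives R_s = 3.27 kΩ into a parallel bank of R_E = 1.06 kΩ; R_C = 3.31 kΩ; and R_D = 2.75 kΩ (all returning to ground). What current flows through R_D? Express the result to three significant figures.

I ≈ 0.244 mA

Equivalent of the parallel group: R_p = 0.6214 kΩ.
V_A = 4.20 × 0.6214/3.891 = 0.6707 V.
Branch current I = V_A/R_D = 0.6707/2.75 = 0.2439 mA.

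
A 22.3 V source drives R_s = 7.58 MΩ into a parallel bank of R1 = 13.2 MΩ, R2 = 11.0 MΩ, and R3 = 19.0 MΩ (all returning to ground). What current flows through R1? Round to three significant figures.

Equivalent of the parallel group: R_p = 4.560 MΩ.
Node voltage V_A = V_s · R_p/(R_s + R_p) = 22.3 × 0.3756 = 8.376 V.
Branch current I = V_A/R1 = 8.376/13.2 = 0.6346 µA.

I ≈ 0.635 µA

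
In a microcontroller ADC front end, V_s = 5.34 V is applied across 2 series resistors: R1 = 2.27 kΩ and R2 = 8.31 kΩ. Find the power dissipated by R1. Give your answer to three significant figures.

P ≈ 0.578 mW

ΣR = 10.58 kΩ → I = 5.34/10.58 = 0.5047 mA.
P = I²R = 0.2547 × 2.27 = 0.5783 mW.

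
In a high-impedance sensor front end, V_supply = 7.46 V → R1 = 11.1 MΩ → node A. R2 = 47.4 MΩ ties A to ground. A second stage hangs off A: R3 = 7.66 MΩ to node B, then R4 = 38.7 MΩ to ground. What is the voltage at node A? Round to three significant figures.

Looking into the second stage from A: R3 + R4 = 46.36 MΩ appears in parallel with R2.
Effective lower resistance at A: R2 ‖ 46.36 = 23.44 MΩ.
V_A = 7.46 × 23.44/(11.1 + 23.44) = 5.062 V.

V_A ≈ 5.06 V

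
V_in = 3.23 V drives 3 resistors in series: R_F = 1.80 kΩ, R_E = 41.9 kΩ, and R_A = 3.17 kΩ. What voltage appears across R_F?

V ≈ 0.124 V

Total series resistance ΣR = 1.80 + 41.9 + 3.17 = 46.87 kΩ.
V = V_in · R/ΣR = 3.23 × 0.03840 = 0.1240 V.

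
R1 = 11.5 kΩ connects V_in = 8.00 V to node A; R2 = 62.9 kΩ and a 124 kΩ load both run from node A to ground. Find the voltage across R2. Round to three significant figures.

V_out ≈ 6.27 V

The load sits in parallel with R2, giving an effective lower resistance R2' = R2·R_L/(R2+R_L) = 41.73 kΩ.
Then V_out = V_in · R2'/(R1 + R2') = 8.00 × 41.73/53.23 = 6.272 V.
(Unloaded it would be 6.76 V; the load pulls it down.)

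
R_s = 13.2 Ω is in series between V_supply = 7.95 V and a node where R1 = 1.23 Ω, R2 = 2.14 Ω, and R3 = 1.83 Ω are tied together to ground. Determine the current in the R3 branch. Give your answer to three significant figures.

Equivalent of the parallel group: R_p = 0.5474 Ω.
V_A by voltage divider: V_A = 7.95 × 0.5474/(13.2 + 0.5474) = 0.3166 V.
I(R3) = V_A / R3 = 0.3166/1.83 = 0.1730 A.
(Check via current divider: I_total = 0.5783 A; share G_k/ΣG = 0.2991 → same result.)

I ≈ 0.173 A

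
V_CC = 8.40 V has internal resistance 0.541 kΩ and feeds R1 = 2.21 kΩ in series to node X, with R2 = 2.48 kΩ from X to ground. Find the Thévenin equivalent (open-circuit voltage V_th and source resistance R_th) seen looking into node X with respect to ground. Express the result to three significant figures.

V_th ≈ 3.98 V, R_th ≈ 1.30 kΩ

R1' = 0.541 + 2.21 = 2.751 kΩ (source resistance + R1).
Open-circuit (no load on X): V_th = V_CC · R2/(R1' + R2) = 8.40 × 2.48/(2.751 + 2.48) = 3.982 V.
Zeroing V_CC shorts the top of R1' to ground, so R_th = R1' ‖ R2 = 1.304 kΩ.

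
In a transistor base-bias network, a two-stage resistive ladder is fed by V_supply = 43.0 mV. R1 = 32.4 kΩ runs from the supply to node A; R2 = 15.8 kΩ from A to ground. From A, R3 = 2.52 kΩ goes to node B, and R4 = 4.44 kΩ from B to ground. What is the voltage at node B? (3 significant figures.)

V_B ≈ 3.56 mV

Looking into the second stage from A: R3 + R4 = 6.960 kΩ appears in parallel with R2.
R2 ‖ (R3+R4) = 4.832 kΩ.
V_A = 43.0 × 4.832/(32.4 + 4.832) = 5.580 mV.
Then the unloaded second divider: V_B = V_A × R4/(R3+R4) = 5.580 × 0.6379 = 3.560 mV.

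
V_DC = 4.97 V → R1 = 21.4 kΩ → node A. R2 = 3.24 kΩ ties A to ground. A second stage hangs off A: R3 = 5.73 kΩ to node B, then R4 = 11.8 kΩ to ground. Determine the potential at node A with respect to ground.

V_A ≈ 0.563 V

The second stage (R3 + R4 = 17.53 kΩ) loads node A in parallel with R2.
Effective lower resistance at A: R2 ‖ 17.53 = 2.735 kΩ.
V_A = 4.97 × 2.735/(21.4 + 2.735) = 0.5631 V.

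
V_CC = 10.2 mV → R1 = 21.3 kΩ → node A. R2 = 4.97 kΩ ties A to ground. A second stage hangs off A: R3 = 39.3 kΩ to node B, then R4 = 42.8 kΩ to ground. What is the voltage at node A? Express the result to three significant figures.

V_A ≈ 1.84 mV

Node A sees R2 in parallel with the series input of stage 2, R3 + R4 = 82.10 kΩ.
R2 ‖ (R3+R4) = 4.686 kΩ.
First divider: V_A = V_CC · 4.686/(21.3 + 4.686) = 1.839 mV.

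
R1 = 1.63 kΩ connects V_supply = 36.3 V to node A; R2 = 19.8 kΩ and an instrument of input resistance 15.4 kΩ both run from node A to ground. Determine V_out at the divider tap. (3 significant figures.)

V_out ≈ 30.6 V

R2 ‖ R_L = (19.8 × 15.4)/(19.8 + 15.4) = 8.663 kΩ.
Then V_out = V_supply · R2'/(R1 + R2') = 36.3 × 8.663/10.29 = 30.55 V.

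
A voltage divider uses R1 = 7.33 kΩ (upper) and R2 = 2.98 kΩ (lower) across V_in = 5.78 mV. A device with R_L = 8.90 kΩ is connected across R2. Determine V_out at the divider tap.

V_out ≈ 1.35 mV

The load sits in parallel with R2, giving an effective lower resistance R2' = R2·R_L/(R2+R_L) = 2.232 kΩ.
Now apply the divider: V_out = 5.78 × 0.2335 = 1.349 mV.
(Unloaded it would be 1.67 mV; the load pulls it down.)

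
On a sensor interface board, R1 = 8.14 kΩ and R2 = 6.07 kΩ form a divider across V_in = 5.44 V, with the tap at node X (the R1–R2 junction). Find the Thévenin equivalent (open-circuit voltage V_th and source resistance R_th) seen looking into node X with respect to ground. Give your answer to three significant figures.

V_th is the unloaded tap voltage: V_in · R2/(R1+R2) = 5.44 × 0.4272 = 2.324 V.
Zeroing V_in shorts the top of R1 to ground, so R_th = R1 ‖ R2 = 3.477 kΩ.

V_th ≈ 2.32 V, R_th ≈ 3.48 kΩ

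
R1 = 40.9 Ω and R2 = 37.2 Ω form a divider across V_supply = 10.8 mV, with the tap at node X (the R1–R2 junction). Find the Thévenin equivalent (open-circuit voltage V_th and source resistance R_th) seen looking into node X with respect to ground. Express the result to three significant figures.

V_th ≈ 5.14 mV, R_th ≈ 19.5 Ω

With X open, the divider is unloaded: V_th = 10.8 × 37.2/78.10 = 5.144 mV.
Zeroing V_supply shorts the top of R1 to ground, so R_th = R1 ‖ R2 = 19.48 Ω.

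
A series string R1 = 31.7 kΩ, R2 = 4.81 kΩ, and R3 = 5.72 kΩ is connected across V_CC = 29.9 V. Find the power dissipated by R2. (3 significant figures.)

P ≈ 2.41 mW

The common current is I = 29.9/42.23 = 0.7080 mA.
V(R2) = I·R = 3.406 V; P = V·I = 3.406 × 0.7080 = 2.411 mW.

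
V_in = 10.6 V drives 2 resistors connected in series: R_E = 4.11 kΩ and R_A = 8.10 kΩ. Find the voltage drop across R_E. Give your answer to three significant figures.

V ≈ 3.57 V

ΣR = 4.11 + 8.10 = 12.21 kΩ.
By the voltage-divider rule, V = 10.6 × 4.110/12.21 = 3.568 V.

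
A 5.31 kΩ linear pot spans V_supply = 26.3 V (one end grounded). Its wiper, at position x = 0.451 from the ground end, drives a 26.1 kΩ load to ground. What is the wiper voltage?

V_out ≈ 11.3 V

Lower segment x·R_p = 2.395 kΩ; upper segment (1−x)·R_p = 2.915 kΩ.
(x·R_p) ‖ R_L = 2.194 kΩ.
Loaded-divider output: V_out = 26.3 × 0.4294 = 11.29 V.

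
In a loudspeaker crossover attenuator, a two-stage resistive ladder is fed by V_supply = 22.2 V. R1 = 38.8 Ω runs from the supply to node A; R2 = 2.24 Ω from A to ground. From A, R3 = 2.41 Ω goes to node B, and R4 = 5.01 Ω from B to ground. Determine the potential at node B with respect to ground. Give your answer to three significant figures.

V_B ≈ 0.636 V

Looking into the second stage from A: R3 + R4 = 7.420 Ω appears in parallel with R2.
Effective lower resistance at A: R2 ‖ 7.420 = 1.721 Ω.
So V_A = 22.2 × 0.04246 = 0.9427 V.
Then the unloaded second divider: V_B = V_A × R4/(R3+R4) = 0.9427 × 0.6752 = 0.6365 V.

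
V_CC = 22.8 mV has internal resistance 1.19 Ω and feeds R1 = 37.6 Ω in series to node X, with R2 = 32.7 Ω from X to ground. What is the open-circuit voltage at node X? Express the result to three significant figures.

V_th ≈ 10.4 mV

R1' = 1.19 + 37.6 = 38.79 Ω (source resistance + R1).
V_th is the unloaded tap voltage: V_CC · R2/(R1'+R2) = 22.8 × 0.4574 = 10.43 mV.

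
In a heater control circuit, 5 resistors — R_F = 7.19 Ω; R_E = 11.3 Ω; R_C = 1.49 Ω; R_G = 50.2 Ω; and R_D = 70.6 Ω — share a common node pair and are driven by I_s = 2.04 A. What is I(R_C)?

Total conductance ΣG = 1/7.19 + 1/11.3 + 1/1.49 + 1/50.2 + 1/70.6 = 0.9328 (units of 1/Ω).
By the current-divider rule, I = I_s · G_k/ΣG = 2.04 × 0.7195 = 1.468 A.

I ≈ 1.47 A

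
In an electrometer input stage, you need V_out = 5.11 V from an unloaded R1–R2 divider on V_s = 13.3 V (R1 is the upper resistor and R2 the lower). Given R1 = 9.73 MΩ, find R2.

The divider ratio is R2/(R1+R2) = 5.11/13.3 = 0.3842.
R2 = R1 · 0.3842/(1 − 0.3842) = 6.071 MΩ.

R2 ≈ 6.07 MΩ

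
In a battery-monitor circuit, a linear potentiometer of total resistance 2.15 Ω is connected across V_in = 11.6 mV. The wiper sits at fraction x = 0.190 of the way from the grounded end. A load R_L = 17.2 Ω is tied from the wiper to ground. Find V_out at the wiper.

V_out ≈ 2.16 mV

Split the track: R_lower = x·R_p = 0.4085 Ω, R_upper = (1−x)·R_p = 1.742 Ω.
R_L loads the lower segment: effective lower R = 0.3990 Ω.
Then V_out = V_in · 0.3990/(1.742 + 0.3990) = 2.162 mV.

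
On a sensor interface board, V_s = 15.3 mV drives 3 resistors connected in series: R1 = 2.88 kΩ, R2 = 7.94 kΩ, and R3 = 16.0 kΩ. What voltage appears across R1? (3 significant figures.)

Total series resistance ΣR = 2.88 + 7.94 + 16.0 = 26.82 kΩ.
V = V_s · R/ΣR = 15.3 × 0.1074 = 1.643 mV.

V ≈ 1.64 mV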